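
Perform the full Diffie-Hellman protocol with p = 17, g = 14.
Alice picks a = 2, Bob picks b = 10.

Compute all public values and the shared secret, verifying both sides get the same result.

Step 1: A = g^a mod p = 14^2 mod 17 = 9.
Step 2: B = g^b mod p = 14^10 mod 17 = 8.
Step 3: Alice computes s = B^a mod p = 8^2 mod 17 = 13.
Step 4: Bob computes s = A^b mod p = 9^10 mod 17 = 13.
Both sides agree: shared secret = 13.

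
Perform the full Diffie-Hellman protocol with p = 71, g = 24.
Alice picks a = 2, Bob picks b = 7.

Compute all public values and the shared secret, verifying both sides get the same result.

Step 1: A = g^a mod p = 24^2 mod 71 = 8.
Step 2: B = g^b mod p = 24^7 mod 71 = 5.
Step 3: Alice computes s = B^a mod p = 5^2 mod 71 = 25.
Step 4: Bob computes s = A^b mod p = 8^7 mod 71 = 25.
Both sides agree: shared secret = 25.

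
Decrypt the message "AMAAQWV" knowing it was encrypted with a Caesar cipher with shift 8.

Step 1: Reverse the shift by subtracting 8 from each letter position.
  A (position 0) -> position (0-8) mod 26 = 18 -> S
  M (position 12) -> position (12-8) mod 26 = 4 -> E
  A (position 0) -> position (0-8) mod 26 = 18 -> S
  A (position 0) -> position (0-8) mod 26 = 18 -> S
  Q (position 16) -> position (16-8) mod 26 = 8 -> I
  W (position 22) -> position (22-8) mod 26 = 14 -> O
  V (position 21) -> position (21-8) mod 26 = 13 -> N
Decrypted message: SESSION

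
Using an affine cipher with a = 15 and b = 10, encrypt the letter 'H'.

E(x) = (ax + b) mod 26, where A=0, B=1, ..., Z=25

Step 1: Convert 'H' to number: x = 7.
Step 2: E(7) = (15 * 7 + 10) mod 26 = 115 mod 26 = 11.
Step 3: Convert 11 back to letter: L.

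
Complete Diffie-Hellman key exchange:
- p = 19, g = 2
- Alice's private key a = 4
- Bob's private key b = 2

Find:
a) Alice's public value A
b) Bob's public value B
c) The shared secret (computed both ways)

Step 1: A = g^a mod p = 2^4 mod 19 = 16.
Step 2: B = g^b mod p = 2^2 mod 19 = 4.
Step 3: Alice computes s = B^a mod p = 4^4 mod 19 = 9.
Step 4: Bob computes s = A^b mod p = 16^2 mod 19 = 9.
Both sides agree: shared secret = 9.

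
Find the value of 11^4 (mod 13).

Step 1: Compute 11^4 mod 13 step by step, reducing modulo 13 at each step.
  11^1 mod 13 = 11
  11^2 mod 13 = (11 * 11) mod 13 = 4
  11^3 mod 13 = (4 * 11) mod 13 = 5
  11^4 mod 13 = (5 * 11) mod 13 = 3
Step 2: Result = 3.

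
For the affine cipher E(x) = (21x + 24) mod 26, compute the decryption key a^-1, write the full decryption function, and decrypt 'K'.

Step 1: Find a^-1, the modular inverse of 21 mod 26.
Step 2: We need 21 * a^-1 = 1 (mod 26).
Step 3: 21 * 5 = 105 = 4 * 26 + 1, so a^-1 = 5.
Step 4: D(y) = 5(y - 24) mod 26.
Step 5: Apply to 'K' (y = 10): D(10) = 5 * (10 - 24) mod 26 = 5 * -14 mod 26 = 8 -> 'I'.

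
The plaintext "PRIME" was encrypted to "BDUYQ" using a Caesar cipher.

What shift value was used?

Step 1: Compare first letters: P (position 15) -> B (position 1).
Step 2: Shift = (1 - 15) mod 26 = 12.
The shift value is 12.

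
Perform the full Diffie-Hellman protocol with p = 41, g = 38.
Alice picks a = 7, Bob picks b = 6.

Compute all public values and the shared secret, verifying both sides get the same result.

Step 1: A = g^a mod p = 38^7 mod 41 = 27.
Step 2: B = g^b mod p = 38^6 mod 41 = 32.
Step 3: Alice computes s = B^a mod p = 32^7 mod 41 = 9.
Step 4: Bob computes s = A^b mod p = 27^6 mod 41 = 9.
Both sides agree: shared secret = 9.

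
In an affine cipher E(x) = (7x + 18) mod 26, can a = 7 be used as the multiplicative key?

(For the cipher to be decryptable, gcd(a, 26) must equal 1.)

Step 1: Compute gcd(7, 26).
Step 2: gcd(7, 26) = 1.
Since gcd = 1, 7 is coprime with 26, so it is a valid key.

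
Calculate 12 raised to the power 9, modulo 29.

Step 1: Compute 12^9 mod 29 step by step, reducing modulo 29 at each step.
  12^1 mod 29 = 12
  12^2 mod 29 = (12 * 12) mod 29 = 28
  12^3 mod 29 = (28 * 12) mod 29 = 17
  12^4 mod 29 = (17 * 12) mod 29 = 1
  12^5 mod 29 = (1 * 12) mod 29 = 12
  12^6 mod 29 = (12 * 12) mod 29 = 28
  12^7 mod 29 = (28 * 12) mod 29 = 17
  12^8 mod 29 = (17 * 12) mod 29 = 1
  12^9 mod 29 = (1 * 12) mod 29 = 12
Step 2: Result = 12.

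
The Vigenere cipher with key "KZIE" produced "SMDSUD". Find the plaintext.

Step 1: Extend key: KZIEKZ
Step 2: Decrypt each letter (c - k) mod 26:
  S(18) - K(10) = (18-10) mod 26 = 8 = I
  M(12) - Z(25) = (12-25) mod 26 = 13 = N
  D(3) - I(8) = (3-8) mod 26 = 21 = V
  S(18) - E(4) = (18-4) mod 26 = 14 = O
  U(20) - K(10) = (20-10) mod 26 = 10 = K
  D(3) - Z(25) = (3-25) mod 26 = 4 = E
Plaintext: INVOKE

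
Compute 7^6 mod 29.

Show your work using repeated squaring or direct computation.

Step 1: Compute 7^6 mod 29 step by step, reducing modulo 29 at each step.
  7^1 mod 29 = 7
  7^2 mod 29 = (7 * 7) mod 29 = 20
  7^3 mod 29 = (20 * 7) mod 29 = 24
  7^4 mod 29 = (24 * 7) mod 29 = 23
  7^5 mod 29 = (23 * 7) mod 29 = 16
  7^6 mod 29 = (16 * 7) mod 29 = 25
Step 2: Result = 25.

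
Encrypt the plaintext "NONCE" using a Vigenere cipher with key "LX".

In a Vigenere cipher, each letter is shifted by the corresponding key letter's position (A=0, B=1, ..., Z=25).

Step 1: Repeat key to match plaintext length:
  Plaintext: NONCE
  Key:       LXLXL
Step 2: Encrypt each letter:
  N(13) + L(11) = (13+11) mod 26 = 24 = Y
  O(14) + X(23) = (14+23) mod 26 = 11 = L
  N(13) + L(11) = (13+11) mod 26 = 24 = Y
  C(2) + X(23) = (2+23) mod 26 = 25 = Z
  E(4) + L(11) = (4+11) mod 26 = 15 = P
Ciphertext: YLYZP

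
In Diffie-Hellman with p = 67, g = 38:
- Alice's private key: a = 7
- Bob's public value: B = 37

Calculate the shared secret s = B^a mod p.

Step 1: s = B^a mod p = 37^7 mod 67.
  37^1 mod 67 = 37
  37^2 mod 67 = (37 * 37) mod 67 = 29
  37^3 mod 67 = (29 * 37) mod 67 = 1
  37^4 mod 67 = (1 * 37) mod 67 = 37
  37^5 mod 67 = (37 * 37) mod 67 = 29
  37^6 mod 67 = (29 * 37) mod 67 = 1
  37^7 mod 67 = (1 * 37) mod 67 = 37
Result: shared secret = 37.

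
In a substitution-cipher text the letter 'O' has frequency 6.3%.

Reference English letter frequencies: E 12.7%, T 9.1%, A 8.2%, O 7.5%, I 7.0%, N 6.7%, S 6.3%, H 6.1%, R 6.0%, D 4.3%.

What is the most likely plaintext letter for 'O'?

Step 1: The observed frequency is 6.3%.
Step 2: Compare with English frequencies:
  E: 12.7% (difference: 6.4%)
  T: 9.1% (difference: 2.8%)
  A: 8.2% (difference: 1.9%)
  O: 7.5% (difference: 1.2%)
  I: 7.0% (difference: 0.7%)
  N: 6.7% (difference: 0.4%)
  S: 6.3% (difference: 0.0%) <-- closest
  H: 6.1% (difference: 0.2%)
  R: 6.0% (difference: 0.3%)
  D: 4.3% (difference: 2.0%)
Step 3: 'O' most likely represents 'S' (frequency 6.3%).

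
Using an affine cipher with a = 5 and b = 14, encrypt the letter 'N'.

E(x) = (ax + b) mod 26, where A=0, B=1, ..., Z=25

Step 1: Convert 'N' to number: x = 13.
Step 2: E(13) = (5 * 13 + 14) mod 26 = 79 mod 26 = 1.
Step 3: Convert 1 back to letter: B.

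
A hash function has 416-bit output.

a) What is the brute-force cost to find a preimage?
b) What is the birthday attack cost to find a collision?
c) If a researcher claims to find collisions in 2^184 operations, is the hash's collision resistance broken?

Step 1: Preimage resistance requires brute-force of 2^416 operations.
Step 2: Collision resistance (birthday bound) = 2^(416/2) = 2^208.
Step 3: The claimed attack costs 2^184 operations.
Step 4: Since 2^184 < 2^208, the claimed attack beats the generic birthday bound, so collision resistance is broken.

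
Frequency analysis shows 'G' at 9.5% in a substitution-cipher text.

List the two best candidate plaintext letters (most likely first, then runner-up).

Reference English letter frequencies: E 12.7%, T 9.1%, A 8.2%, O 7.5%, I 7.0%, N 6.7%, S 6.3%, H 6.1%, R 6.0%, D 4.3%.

Step 1: Observed frequency of 'G' is 9.5%.
Step 2: Compute distances to each reference frequency and sort:
  T (9.1%): difference = 0.4% <-- BEST
  A (8.2%): difference = 1.3% <-- RUNNER-UP
  O (7.5%): difference = 2.0%
  I (7.0%): difference = 2.5%
  N (6.7%): difference = 2.8%
Step 3: Most likely is 'T' (9.1%, diff 0.4%); second most likely is 'A' (8.2%, diff 1.3%).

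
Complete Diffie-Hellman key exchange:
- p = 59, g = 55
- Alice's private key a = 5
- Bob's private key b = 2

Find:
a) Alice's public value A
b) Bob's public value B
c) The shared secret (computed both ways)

Step 1: A = g^a mod p = 55^5 mod 59 = 38.
Step 2: B = g^b mod p = 55^2 mod 59 = 16.
Step 3: Alice computes s = B^a mod p = 16^5 mod 59 = 28.
Step 4: Bob computes s = A^b mod p = 38^2 mod 59 = 28.
Both sides agree: shared secret = 28.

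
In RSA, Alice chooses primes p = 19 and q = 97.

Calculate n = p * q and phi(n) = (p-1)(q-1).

Step 1: n = p * q = 19 * 97 = 1843.
Step 2: phi(n) = (p-1)(q-1) = 18 * 96 = 1728.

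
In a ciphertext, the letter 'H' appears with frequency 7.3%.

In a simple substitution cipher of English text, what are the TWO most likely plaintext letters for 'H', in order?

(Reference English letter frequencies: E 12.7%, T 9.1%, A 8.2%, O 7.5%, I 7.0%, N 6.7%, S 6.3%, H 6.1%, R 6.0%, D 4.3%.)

Step 1: Observed frequency of 'H' is 7.3%.
Step 2: Compute distances to each reference frequency and sort:
  O (7.5%): difference = 0.2% <-- BEST
  I (7.0%): difference = 0.3% <-- RUNNER-UP
  N (6.7%): difference = 0.6%
  A (8.2%): difference = 0.9%
  S (6.3%): difference = 1.0%
Step 3: Most likely is 'O' (7.5%, diff 0.2%); second most likely is 'I' (7.0%, diff 0.3%).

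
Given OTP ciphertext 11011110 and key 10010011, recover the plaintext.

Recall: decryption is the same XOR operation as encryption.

Step 1: XOR ciphertext with key:
  Ciphertext: 11011110
  Key:        10010011
  XOR:        01001101
Step 2: Plaintext = 01001101 = 77 in decimal.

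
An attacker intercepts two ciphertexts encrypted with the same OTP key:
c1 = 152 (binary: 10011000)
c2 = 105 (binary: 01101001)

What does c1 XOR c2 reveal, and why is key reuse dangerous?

Step 1: c1 XOR c2 = (m1 XOR k) XOR (m2 XOR k).
Step 2: By XOR associativity/commutativity: = m1 XOR m2 XOR k XOR k = m1 XOR m2.
Step 3: 10011000 XOR 01101001 = 11110001 = 241.
Step 4: The key cancels out! An attacker learns m1 XOR m2 = 241, revealing the relationship between plaintexts.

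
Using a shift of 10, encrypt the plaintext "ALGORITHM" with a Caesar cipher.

Step 1: For each letter, shift forward by 10 positions (mod 26).
  A (position 0) -> position (0+10) mod 26 = 10 -> K
  L (position 11) -> position (11+10) mod 26 = 21 -> V
  G (position 6) -> position (6+10) mod 26 = 16 -> Q
  O (position 14) -> position (14+10) mod 26 = 24 -> Y
  R (position 17) -> position (17+10) mod 26 = 1 -> B
  I (position 8) -> position (8+10) mod 26 = 18 -> S
  T (position 19) -> position (19+10) mod 26 = 3 -> D
  H (position 7) -> position (7+10) mod 26 = 17 -> R
  M (position 12) -> position (12+10) mod 26 = 22 -> W
Result: KVQYBSDRW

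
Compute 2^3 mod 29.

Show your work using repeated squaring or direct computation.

Step 1: Compute 2^3 mod 29 step by step, reducing modulo 29 at each step.
  2^1 mod 29 = 2
  2^2 mod 29 = (2 * 2) mod 29 = 4
  2^3 mod 29 = (4 * 2) mod 29 = 8
Step 2: Result = 8.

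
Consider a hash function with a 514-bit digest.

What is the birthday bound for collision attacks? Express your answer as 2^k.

Step 1: The birthday paradox gives collision probability ~50% after sqrt(2^n) = 2^(n/2) hashes.
Step 2: For 514-bit output: 2^(514/2) = 2^257.
Step 3: Approximately 2^257 hash computations needed.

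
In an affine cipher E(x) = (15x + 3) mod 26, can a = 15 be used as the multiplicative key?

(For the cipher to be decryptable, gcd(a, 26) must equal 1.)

Step 1: Compute gcd(15, 26).
Step 2: gcd(15, 26) = 1.
Since gcd = 1, 15 is coprime with 26, so it is a valid key.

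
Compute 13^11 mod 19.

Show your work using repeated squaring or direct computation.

Step 1: Compute 13^11 mod 19 step by step, reducing modulo 19 at each step.
  13^1 mod 19 = 13
  13^2 mod 19 = (13 * 13) mod 19 = 17
  13^3 mod 19 = (17 * 13) mod 19 = 12
  13^4 mod 19 = (12 * 13) mod 19 = 4
  13^5 mod 19 = (4 * 13) mod 19 = 14
  13^6 mod 19 = (14 * 13) mod 19 = 11
  13^7 mod 19 = (11 * 13) mod 19 = 10
  13^8 mod 19 = (10 * 13) mod 19 = 16
  13^9 mod 19 = (16 * 13) mod 19 = 18
  13^10 mod 19 = (18 * 13) mod 19 = 6
  13^11 mod 19 = (6 * 13) mod 19 = 2
Step 2: Result = 2.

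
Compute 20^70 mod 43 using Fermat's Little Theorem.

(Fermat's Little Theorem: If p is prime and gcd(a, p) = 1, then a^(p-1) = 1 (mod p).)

Step 1: Since 43 is prime, by Fermat's Little Theorem: 20^42 = 1 (mod 43).
Step 2: Reduce exponent: 70 mod 42 = 28.
Step 3: So 20^70 = 20^28 (mod 43).
Step 4: 20^28 mod 43 = 6.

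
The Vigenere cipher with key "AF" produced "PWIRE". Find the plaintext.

Step 1: Extend key: AFAFA
Step 2: Decrypt each letter (c - k) mod 26:
  P(15) - A(0) = (15-0) mod 26 = 15 = P
  W(22) - F(5) = (22-5) mod 26 = 17 = R
  I(8) - A(0) = (8-0) mod 26 = 8 = I
  R(17) - F(5) = (17-5) mod 26 = 12 = M
  E(4) - A(0) = (4-0) mod 26 = 4 = E
Plaintext: PRIME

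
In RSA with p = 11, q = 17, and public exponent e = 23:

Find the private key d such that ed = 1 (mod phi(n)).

Step 1: n = 11 * 17 = 187.
Step 2: phi(n) = 10 * 16 = 160.
Step 3: Find d such that 23 * d = 1 (mod 160).
Step 4: d = 23^(-1) mod 160 = 7.
Verification: 23 * 7 = 161 = 1 * 160 + 1.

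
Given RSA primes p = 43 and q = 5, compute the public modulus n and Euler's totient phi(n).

Step 1: n = p * q = 43 * 5 = 215.
Step 2: phi(n) = (p-1)(q-1) = 42 * 4 = 168.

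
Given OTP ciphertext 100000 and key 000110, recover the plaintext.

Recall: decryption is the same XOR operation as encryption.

Step 1: XOR ciphertext with key:
  Ciphertext: 100000
  Key:        000110
  XOR:        100110
Step 2: Plaintext = 100110 = 38 in decimal.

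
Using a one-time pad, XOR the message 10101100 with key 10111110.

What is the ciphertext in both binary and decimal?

Step 1: Write out the XOR operation bit by bit:
  Message: 10101100
  Key:     10111110
  XOR:     00010010
Step 2: Convert to decimal: 00010010 = 18.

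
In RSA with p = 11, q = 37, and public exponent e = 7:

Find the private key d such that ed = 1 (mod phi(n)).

Step 1: n = 11 * 37 = 407.
Step 2: phi(n) = 10 * 36 = 360.
Step 3: Find d such that 7 * d = 1 (mod 360).
Step 4: d = 7^(-1) mod 360 = 103.
Verification: 7 * 103 = 721 = 2 * 360 + 1.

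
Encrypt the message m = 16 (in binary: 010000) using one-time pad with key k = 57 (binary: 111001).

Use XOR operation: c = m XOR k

Step 1: Write out the XOR operation bit by bit:
  Message: 010000
  Key:     111001
  XOR:     101001
Step 2: Convert to decimal: 101001 = 41.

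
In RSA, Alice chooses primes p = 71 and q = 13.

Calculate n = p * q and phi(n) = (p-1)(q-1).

Step 1: n = p * q = 71 * 13 = 923.
Step 2: phi(n) = (p-1)(q-1) = 70 * 12 = 840.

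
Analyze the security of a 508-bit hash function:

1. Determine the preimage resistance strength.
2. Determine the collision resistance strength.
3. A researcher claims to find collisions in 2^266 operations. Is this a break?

Step 1: Preimage resistance requires brute-force of 2^508 operations.
Step 2: Collision resistance (birthday bound) = 2^(508/2) = 2^254.
Step 3: The claimed attack costs 2^266 operations.
Step 4: Since 2^266 >= 2^254, the claimed attack is no faster than the generic birthday attack, so this does not break collision resistance.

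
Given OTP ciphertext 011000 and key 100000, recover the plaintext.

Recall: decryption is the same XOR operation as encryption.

Step 1: XOR ciphertext with key:
  Ciphertext: 011000
  Key:        100000
  XOR:        111000
Step 2: Plaintext = 111000 = 56 in decimal.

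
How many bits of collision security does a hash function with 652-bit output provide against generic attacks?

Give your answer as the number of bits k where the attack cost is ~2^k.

Step 1: The hash has a 652-bit output.
Step 2: Collision resistance means it should be infeasible to find any x != y with h(x) = h(y).
By the birthday bound, a generic collision search succeeds after about sqrt(2^652) = 2^(652/2) = 2^326 evaluations.
Step 3: Security level = 326 bits.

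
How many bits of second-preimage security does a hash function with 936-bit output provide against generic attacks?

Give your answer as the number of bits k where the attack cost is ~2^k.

Step 1: The hash has a 936-bit output.
Step 2: Second-preimage resistance means: given a specific input x, it should be infeasible to find a different y with h(y) = h(x).
With a 936-bit output, a generic search for a second preimage costs about 2^936 evaluations (each trial matches the fixed target with probability 2^-936).
Step 3: Security level = 936 bits.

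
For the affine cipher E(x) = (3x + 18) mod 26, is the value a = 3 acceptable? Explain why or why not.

Step 1: Compute gcd(3, 26).
Step 2: gcd(3, 26) = 1.
Since gcd = 1, 3 is coprime with 26, so it is a valid key.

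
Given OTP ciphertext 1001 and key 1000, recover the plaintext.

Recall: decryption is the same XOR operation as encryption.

Step 1: XOR ciphertext with key:
  Ciphertext: 1001
  Key:        1000
  XOR:        0001
Step 2: Plaintext = 0001 = 1 in decimal.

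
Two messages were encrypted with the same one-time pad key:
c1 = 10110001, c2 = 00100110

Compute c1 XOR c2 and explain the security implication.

Step 1: c1 XOR c2 = (m1 XOR k) XOR (m2 XOR k).
Step 2: By XOR associativity/commutativity: = m1 XOR m2 XOR k XOR k = m1 XOR m2.
Step 3: 10110001 XOR 00100110 = 10010111 = 151.
Step 4: The key cancels out! An attacker learns m1 XOR m2 = 151, revealing the relationship between plaintexts.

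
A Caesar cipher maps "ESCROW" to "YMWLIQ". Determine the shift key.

Step 1: Compare first letters: E (position 4) -> Y (position 24).
Step 2: Shift = (24 - 4) mod 26 = 20.
The shift value is 20.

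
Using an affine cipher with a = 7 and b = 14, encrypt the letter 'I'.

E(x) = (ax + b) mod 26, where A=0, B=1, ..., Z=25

Step 1: Convert 'I' to number: x = 8.
Step 2: E(8) = (7 * 8 + 14) mod 26 = 70 mod 26 = 18.
Step 3: Convert 18 back to letter: S.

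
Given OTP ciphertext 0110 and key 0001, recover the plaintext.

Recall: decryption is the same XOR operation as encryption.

Step 1: XOR ciphertext with key:
  Ciphertext: 0110
  Key:        0001
  XOR:        0111
Step 2: Plaintext = 0111 = 7 in decimal.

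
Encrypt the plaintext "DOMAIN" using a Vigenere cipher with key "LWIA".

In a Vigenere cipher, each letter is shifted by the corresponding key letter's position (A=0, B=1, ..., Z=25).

Step 1: Repeat key to match plaintext length:
  Plaintext: DOMAIN
  Key:       LWIALW
Step 2: Encrypt each letter:
  D(3) + L(11) = (3+11) mod 26 = 14 = O
  O(14) + W(22) = (14+22) mod 26 = 10 = K
  M(12) + I(8) = (12+8) mod 26 = 20 = U
  A(0) + A(0) = (0+0) mod 26 = 0 = A
  I(8) + L(11) = (8+11) mod 26 = 19 = T
  N(13) + W(22) = (13+22) mod 26 = 9 = J
Ciphertext: OKUATJ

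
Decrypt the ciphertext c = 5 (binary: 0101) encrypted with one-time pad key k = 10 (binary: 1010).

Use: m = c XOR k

Step 1: XOR ciphertext with key:
  Ciphertext: 0101
  Key:        1010
  XOR:        1111
Step 2: Plaintext = 1111 = 15 in decimal.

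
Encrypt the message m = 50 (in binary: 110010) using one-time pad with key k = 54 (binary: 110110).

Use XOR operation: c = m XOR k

Step 1: Write out the XOR operation bit by bit:
  Message: 110010
  Key:     110110
  XOR:     000100
Step 2: Convert to decimal: 000100 = 4.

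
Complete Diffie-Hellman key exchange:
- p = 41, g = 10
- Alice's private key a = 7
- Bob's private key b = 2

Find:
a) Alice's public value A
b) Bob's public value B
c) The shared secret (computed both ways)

Step 1: A = g^a mod p = 10^7 mod 41 = 18.
Step 2: B = g^b mod p = 10^2 mod 41 = 18.
Step 3: Alice computes s = B^a mod p = 18^7 mod 41 = 37.
Step 4: Bob computes s = A^b mod p = 18^2 mod 41 = 37.
Both sides agree: shared secret = 37.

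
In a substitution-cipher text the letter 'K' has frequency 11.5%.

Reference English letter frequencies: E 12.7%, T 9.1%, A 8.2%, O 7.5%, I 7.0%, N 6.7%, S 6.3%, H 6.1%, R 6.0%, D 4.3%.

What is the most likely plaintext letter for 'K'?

Step 1: The observed frequency is 11.5%.
Step 2: Compare with English frequencies:
  E: 12.7% (difference: 1.2%) <-- closest
  T: 9.1% (difference: 2.4%)
  A: 8.2% (difference: 3.3%)
  O: 7.5% (difference: 4.0%)
  I: 7.0% (difference: 4.5%)
  N: 6.7% (difference: 4.8%)
  S: 6.3% (difference: 5.2%)
  H: 6.1% (difference: 5.4%)
  R: 6.0% (difference: 5.5%)
  D: 4.3% (difference: 7.2%)
Step 3: 'K' most likely represents 'E' (frequency 12.7%).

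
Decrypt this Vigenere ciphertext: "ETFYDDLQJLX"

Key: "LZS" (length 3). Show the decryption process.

Step 1: Key 'LZS' has length 3. Extended key: LZSLZSLZSLZ
Step 2: Decrypt each position:
  E(4) - L(11) = 19 = T
  T(19) - Z(25) = 20 = U
  F(5) - S(18) = 13 = N
  Y(24) - L(11) = 13 = N
  D(3) - Z(25) = 4 = E
  D(3) - S(18) = 11 = L
  L(11) - L(11) = 0 = A
  Q(16) - Z(25) = 17 = R
  J(9) - S(18) = 17 = R
  L(11) - L(11) = 0 = A
  X(23) - Z(25) = 24 = Y
Plaintext: TUNNELARRAY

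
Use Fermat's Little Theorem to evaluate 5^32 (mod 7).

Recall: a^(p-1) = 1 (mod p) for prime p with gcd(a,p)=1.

Step 1: Since 7 is prime, by Fermat's Little Theorem: 5^6 = 1 (mod 7).
Step 2: Reduce exponent: 32 mod 6 = 2.
Step 3: So 5^32 = 5^2 (mod 7).
Step 4: 5^2 mod 7 = 4.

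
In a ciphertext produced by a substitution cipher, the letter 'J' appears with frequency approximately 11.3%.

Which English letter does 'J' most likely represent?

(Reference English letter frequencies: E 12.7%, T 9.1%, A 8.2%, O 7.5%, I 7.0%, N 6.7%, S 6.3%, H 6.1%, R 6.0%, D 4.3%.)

Step 1: The observed frequency is 11.3%.
Step 2: Compare with English frequencies:
  E: 12.7% (difference: 1.4%) <-- closest
  T: 9.1% (difference: 2.2%)
  A: 8.2% (difference: 3.1%)
  O: 7.5% (difference: 3.8%)
  I: 7.0% (difference: 4.3%)
  N: 6.7% (difference: 4.6%)
  S: 6.3% (difference: 5.0%)
  H: 6.1% (difference: 5.2%)
  R: 6.0% (difference: 5.3%)
  D: 4.3% (difference: 7.0%)
Step 3: 'J' most likely represents 'E' (frequency 12.7%).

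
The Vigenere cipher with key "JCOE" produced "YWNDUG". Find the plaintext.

Step 1: Extend key: JCOEJC
Step 2: Decrypt each letter (c - k) mod 26:
  Y(24) - J(9) = (24-9) mod 26 = 15 = P
  W(22) - C(2) = (22-2) mod 26 = 20 = U
  N(13) - O(14) = (13-14) mod 26 = 25 = Z
  D(3) - E(4) = (3-4) mod 26 = 25 = Z
  U(20) - J(9) = (20-9) mod 26 = 11 = L
  G(6) - C(2) = (6-2) mod 26 = 4 = E
Plaintext: PUZZLE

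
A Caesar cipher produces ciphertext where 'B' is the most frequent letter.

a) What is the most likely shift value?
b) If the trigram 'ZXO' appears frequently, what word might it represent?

Step 1: In English, 'E' is the most frequent letter (12.7%).
Step 2: The most frequent ciphertext letter is 'B' (position 1).
Step 3: Shift = (1 - 4) mod 26 = 23.
Step 4: Decrypt 'ZXO' by shifting back 23:
  Z -> C
  X -> A
  O -> R
Step 5: 'ZXO' decrypts to 'CAR'.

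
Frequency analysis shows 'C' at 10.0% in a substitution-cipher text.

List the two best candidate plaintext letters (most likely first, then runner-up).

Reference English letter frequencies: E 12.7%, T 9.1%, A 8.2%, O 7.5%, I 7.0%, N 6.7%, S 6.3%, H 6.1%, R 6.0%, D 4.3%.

Step 1: Observed frequency of 'C' is 10.0%.
Step 2: Compute distances to each reference frequency and sort:
  T (9.1%): difference = 0.9% <-- BEST
  A (8.2%): difference = 1.8% <-- RUNNER-UP
  O (7.5%): difference = 2.5%
  E (12.7%): difference = 2.7%
  I (7.0%): difference = 3.0%
Step 3: Most likely is 'T' (9.1%, diff 0.9%); second most likely is 'A' (8.2%, diff 1.8%).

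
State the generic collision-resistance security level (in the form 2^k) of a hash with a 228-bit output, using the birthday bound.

Step 1: The birthday paradox gives collision probability ~50% after sqrt(2^n) = 2^(n/2) hashes.
Step 2: For 228-bit output: 2^(228/2) = 2^114.
Step 3: Approximately 2^114 hash computations needed.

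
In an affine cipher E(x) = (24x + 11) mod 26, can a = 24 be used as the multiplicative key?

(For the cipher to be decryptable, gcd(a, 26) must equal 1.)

Step 1: Compute gcd(24, 26).
Step 2: gcd(24, 26) = 2.
Since gcd = 2 != 1, 24 shares a common factor with 26, so it cannot be used.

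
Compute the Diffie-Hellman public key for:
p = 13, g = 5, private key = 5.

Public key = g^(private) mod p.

Step 1: A = g^a mod p = 5^5 mod 13.
  5^1 mod 13 = 5
  5^2 mod 13 = (5 * 5) mod 13 = 12
  5^3 mod 13 = (12 * 5) mod 13 = 8
  5^4 mod 13 = (8 * 5) mod 13 = 1
  5^5 mod 13 = (1 * 5) mod 13 = 5
Result: A = 5.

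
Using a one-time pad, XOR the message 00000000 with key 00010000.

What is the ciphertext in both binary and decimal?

Step 1: Write out the XOR operation bit by bit:
  Message: 00000000
  Key:     00010000
  XOR:     00010000
Step 2: Convert to decimal: 00010000 = 16.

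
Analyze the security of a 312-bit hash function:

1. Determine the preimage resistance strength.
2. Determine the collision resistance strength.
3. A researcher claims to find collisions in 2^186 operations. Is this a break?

Step 1: Preimage resistance requires brute-force of 2^312 operations.
Step 2: Collision resistance (birthday bound) = 2^(312/2) = 2^156.
Step 3: The claimed attack costs 2^186 operations.
Step 4: Since 2^186 >= 2^156, the claimed attack is no faster than the generic birthday attack, so this does not break collision resistance.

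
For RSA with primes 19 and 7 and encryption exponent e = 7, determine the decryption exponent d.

Step 1: n = 19 * 7 = 133.
Step 2: phi(n) = 18 * 6 = 108.
Step 3: Find d such that 7 * d = 1 (mod 108).
Step 4: d = 7^(-1) mod 108 = 31.
Verification: 7 * 31 = 217 = 2 * 108 + 1.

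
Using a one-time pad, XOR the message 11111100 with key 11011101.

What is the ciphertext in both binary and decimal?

Step 1: Write out the XOR operation bit by bit:
  Message: 11111100
  Key:     11011101
  XOR:     00100001
Step 2: Convert to decimal: 00100001 = 33.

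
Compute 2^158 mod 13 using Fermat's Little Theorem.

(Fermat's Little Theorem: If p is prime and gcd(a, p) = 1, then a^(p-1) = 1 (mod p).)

Step 1: Since 13 is prime, by Fermat's Little Theorem: 2^12 = 1 (mod 13).
Step 2: Reduce exponent: 158 mod 12 = 2.
Step 3: So 2^158 = 2^2 (mod 13).
Step 4: 2^2 mod 13 = 4.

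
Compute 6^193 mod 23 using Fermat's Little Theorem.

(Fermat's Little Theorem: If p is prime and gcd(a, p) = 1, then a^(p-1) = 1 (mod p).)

Step 1: Since 23 is prime, by Fermat's Little Theorem: 6^22 = 1 (mod 23).
Step 2: Reduce exponent: 193 mod 22 = 17.
Step 3: So 6^193 = 6^17 (mod 23).
Step 4: 6^17 mod 23 = 12.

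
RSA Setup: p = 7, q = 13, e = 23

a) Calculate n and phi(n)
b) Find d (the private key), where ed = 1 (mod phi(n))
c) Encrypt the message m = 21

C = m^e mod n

Step 1: n = 7 * 13 = 91.
Step 2: phi(n) = (7-1)(13-1) = 6 * 12 = 72.
Step 3: Find d = 23^(-1) mod 72 = 47.
  Verify: 23 * 47 = 1081 = 1 (mod 72).
Step 4: C = 21^23 mod 91 = 70.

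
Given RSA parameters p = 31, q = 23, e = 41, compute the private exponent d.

Step 1: n = 31 * 23 = 713.
Step 2: phi(n) = 30 * 22 = 660.
Step 3: Find d such that 41 * d = 1 (mod 660).
Step 4: d = 41^(-1) mod 660 = 161.
Verification: 41 * 161 = 6601 = 10 * 660 + 1.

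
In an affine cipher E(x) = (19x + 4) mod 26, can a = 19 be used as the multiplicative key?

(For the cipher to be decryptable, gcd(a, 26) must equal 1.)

Step 1: Compute gcd(19, 26).
Step 2: gcd(19, 26) = 1.
Since gcd = 1, 19 is coprime with 26, so it is a valid key.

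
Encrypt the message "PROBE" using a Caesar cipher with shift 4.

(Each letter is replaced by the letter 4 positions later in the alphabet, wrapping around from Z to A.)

Step 1: For each letter, shift forward by 4 positions (mod 26).
  P (position 15) -> position (15+4) mod 26 = 19 -> T
  R (position 17) -> position (17+4) mod 26 = 21 -> V
  O (position 14) -> position (14+4) mod 26 = 18 -> S
  B (position 1) -> position (1+4) mod 26 = 5 -> F
  E (position 4) -> position (4+4) mod 26 = 8 -> I
Result: TVSFI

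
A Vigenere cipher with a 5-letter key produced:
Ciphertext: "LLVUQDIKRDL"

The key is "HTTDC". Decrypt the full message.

Step 1: Key 'HTTDC' has length 5. Extended key: HTTDCHTTDCH
Step 2: Decrypt each position:
  L(11) - H(7) = 4 = E
  L(11) - T(19) = 18 = S
  V(21) - T(19) = 2 = C
  U(20) - D(3) = 17 = R
  Q(16) - C(2) = 14 = O
  D(3) - H(7) = 22 = W
  I(8) - T(19) = 15 = P
  K(10) - T(19) = 17 = R
  R(17) - D(3) = 14 = O
  D(3) - C(2) = 1 = B
  L(11) - H(7) = 4 = E
Plaintext: ESCROWPROBE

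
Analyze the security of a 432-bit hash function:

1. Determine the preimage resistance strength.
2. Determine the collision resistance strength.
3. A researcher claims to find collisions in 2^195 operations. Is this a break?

Step 1: Preimage resistance requires brute-force of 2^432 operations.
Step 2: Collision resistance (birthday bound) = 2^(432/2) = 2^216.
Step 3: The claimed attack costs 2^195 operations.
Step 4: Since 2^195 < 2^216, the claimed attack beats the generic birthday bound, so collision resistance is broken.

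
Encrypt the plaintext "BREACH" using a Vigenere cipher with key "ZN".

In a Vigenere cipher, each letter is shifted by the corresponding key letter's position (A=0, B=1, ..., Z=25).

Step 1: Repeat key to match plaintext length:
  Plaintext: BREACH
  Key:       ZNZNZN
Step 2: Encrypt each letter:
  B(1) + Z(25) = (1+25) mod 26 = 0 = A
  R(17) + N(13) = (17+13) mod 26 = 4 = E
  E(4) + Z(25) = (4+25) mod 26 = 3 = D
  A(0) + N(13) = (0+13) mod 26 = 13 = N
  C(2) + Z(25) = (2+25) mod 26 = 1 = B
  H(7) + N(13) = (7+13) mod 26 = 20 = U
Ciphertext: AEDNBU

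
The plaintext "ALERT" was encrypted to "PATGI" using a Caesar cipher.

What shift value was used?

Step 1: Compare first letters: A (position 0) -> P (position 15).
Step 2: Shift = (15 - 0) mod 26 = 15.
The shift value is 15.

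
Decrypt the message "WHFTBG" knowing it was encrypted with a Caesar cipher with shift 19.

Step 1: Reverse the shift by subtracting 19 from each letter position.
  W (position 22) -> position (22-19) mod 26 = 3 -> D
  H (position 7) -> position (7-19) mod 26 = 14 -> O
  F (position 5) -> position (5-19) mod 26 = 12 -> M
  T (position 19) -> position (19-19) mod 26 = 0 -> A
  B (position 1) -> position (1-19) mod 26 = 8 -> I
  G (position 6) -> position (6-19) mod 26 = 13 -> N
Decrypted message: DOMAIN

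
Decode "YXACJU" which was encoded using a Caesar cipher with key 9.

Step 1: Reverse the shift by subtracting 9 from each letter position.
  Y (position 24) -> position (24-9) mod 26 = 15 -> P
  X (position 23) -> position (23-9) mod 26 = 14 -> O
  A (position 0) -> position (0-9) mod 26 = 17 -> R
  C (position 2) -> position (2-9) mod 26 = 19 -> T
  J (position 9) -> position (9-9) mod 26 = 0 -> A
  U (position 20) -> position (20-9) mod 26 = 11 -> L
Decrypted message: PORTAL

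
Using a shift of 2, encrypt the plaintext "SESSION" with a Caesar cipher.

Step 1: For each letter, shift forward by 2 positions (mod 26).
  S (position 18) -> position (18+2) mod 26 = 20 -> U
  E (position 4) -> position (4+2) mod 26 = 6 -> G
  S (position 18) -> position (18+2) mod 26 = 20 -> U
  S (position 18) -> position (18+2) mod 26 = 20 -> U
  I (position 8) -> position (8+2) mod 26 = 10 -> K
  O (position 14) -> position (14+2) mod 26 = 16 -> Q
  N (position 13) -> position (13+2) mod 26 = 15 -> P
Result: UGUUKQP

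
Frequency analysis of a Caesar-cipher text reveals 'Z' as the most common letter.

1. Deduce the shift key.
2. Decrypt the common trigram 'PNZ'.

Step 1: In English, 'E' is the most frequent letter (12.7%).
Step 2: The most frequent ciphertext letter is 'Z' (position 25).
Step 3: Shift = (25 - 4) mod 26 = 21.
Step 4: Decrypt 'PNZ' by shifting back 21:
  P -> U
  N -> S
  Z -> E
Step 5: 'PNZ' decrypts to 'USE'.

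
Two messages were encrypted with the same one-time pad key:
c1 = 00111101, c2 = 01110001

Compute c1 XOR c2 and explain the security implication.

Step 1: c1 XOR c2 = (m1 XOR k) XOR (m2 XOR k).
Step 2: By XOR associativity/commutativity: = m1 XOR m2 XOR k XOR k = m1 XOR m2.
Step 3: 00111101 XOR 01110001 = 01001100 = 76.
Step 4: The key cancels out! An attacker learns m1 XOR m2 = 76, revealing the relationship between plaintexts.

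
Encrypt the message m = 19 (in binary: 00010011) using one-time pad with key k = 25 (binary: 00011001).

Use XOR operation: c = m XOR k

Step 1: Write out the XOR operation bit by bit:
  Message: 00010011
  Key:     00011001
  XOR:     00001010
Step 2: Convert to decimal: 00001010 = 10.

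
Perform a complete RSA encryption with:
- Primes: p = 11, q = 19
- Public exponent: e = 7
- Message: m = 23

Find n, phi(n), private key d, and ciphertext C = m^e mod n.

Step 1: n = 11 * 19 = 209.
Step 2: phi(n) = (11-1)(19-1) = 10 * 18 = 180.
Step 3: Find d = 7^(-1) mod 180 = 103.
  Verify: 7 * 103 = 721 = 1 (mod 180).
Step 4: C = 23^7 mod 209 = 177.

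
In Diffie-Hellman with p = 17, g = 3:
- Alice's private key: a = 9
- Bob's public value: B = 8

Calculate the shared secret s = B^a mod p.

Step 1: s = B^a mod p = 8^9 mod 17.
  8^1 mod 17 = 8
  8^2 mod 17 = (8 * 8) mod 17 = 13
  8^3 mod 17 = (13 * 8) mod 17 = 2
  8^4 mod 17 = (2 * 8) mod 17 = 16
  8^5 mod 17 = (16 * 8) mod 17 = 9
  8^6 mod 17 = (9 * 8) mod 17 = 4
  8^7 mod 17 = (4 * 8) mod 17 = 15
  8^8 mod 17 = (15 * 8) mod 17 = 1
  8^9 mod 17 = (1 * 8) mod 17 = 8
Result: shared secret = 8.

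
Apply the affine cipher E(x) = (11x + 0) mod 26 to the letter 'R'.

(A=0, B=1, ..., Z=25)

Step 1: Convert 'R' to number: x = 17.
Step 2: E(17) = (11 * 17 + 0) mod 26 = 187 mod 26 = 5.
Step 3: Convert 5 back to letter: F.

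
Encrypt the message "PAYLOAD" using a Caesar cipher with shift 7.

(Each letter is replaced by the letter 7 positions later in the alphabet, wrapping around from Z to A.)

Step 1: For each letter, shift forward by 7 positions (mod 26).
  P (position 15) -> position (15+7) mod 26 = 22 -> W
  A (position 0) -> position (0+7) mod 26 = 7 -> H
  Y (position 24) -> position (24+7) mod 26 = 5 -> F
  L (position 11) -> position (11+7) mod 26 = 18 -> S
  O (position 14) -> position (14+7) mod 26 = 21 -> V
  A (position 0) -> position (0+7) mod 26 = 7 -> H
  D (position 3) -> position (3+7) mod 26 = 10 -> K
Result: WHFSVHK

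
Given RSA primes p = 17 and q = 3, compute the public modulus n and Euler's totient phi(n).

Step 1: n = p * q = 17 * 3 = 51.
Step 2: phi(n) = (p-1)(q-1) = 16 * 2 = 32.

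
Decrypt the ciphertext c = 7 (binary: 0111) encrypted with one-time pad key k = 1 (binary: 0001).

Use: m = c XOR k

Step 1: XOR ciphertext with key:
  Ciphertext: 0111
  Key:        0001
  XOR:        0110
Step 2: Plaintext = 0110 = 6 in decimal.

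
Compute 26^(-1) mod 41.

Step 1: We need x such that 26 * x = 1 (mod 41).
Step 2: Using the extended Euclidean algorithm or trial:
  26 * 30 = 780 = 19 * 41 + 1.
Step 3: Since 780 mod 41 = 1, the inverse is x = 30.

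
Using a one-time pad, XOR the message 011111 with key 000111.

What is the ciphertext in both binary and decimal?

Step 1: Write out the XOR operation bit by bit:
  Message: 011111
  Key:     000111
  XOR:     011000
Step 2: Convert to decimal: 011000 = 24.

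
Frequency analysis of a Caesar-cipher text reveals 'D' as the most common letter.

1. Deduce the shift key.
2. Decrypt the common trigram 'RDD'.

Step 1: In English, 'E' is the most frequent letter (12.7%).
Step 2: The most frequent ciphertext letter is 'D' (position 3).
Step 3: Shift = (3 - 4) mod 26 = 25.
Step 4: Decrypt 'RDD' by shifting back 25:
  R -> S
  D -> E
  D -> E
Step 5: 'RDD' decrypts to 'SEE'.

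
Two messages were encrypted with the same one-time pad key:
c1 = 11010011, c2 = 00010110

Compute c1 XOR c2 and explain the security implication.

Step 1: c1 XOR c2 = (m1 XOR k) XOR (m2 XOR k).
Step 2: By XOR associativity/commutativity: = m1 XOR m2 XOR k XOR k = m1 XOR m2.
Step 3: 11010011 XOR 00010110 = 11000101 = 197.
Step 4: The key cancels out! An attacker learns m1 XOR m2 = 197, revealing the relationship between plaintexts.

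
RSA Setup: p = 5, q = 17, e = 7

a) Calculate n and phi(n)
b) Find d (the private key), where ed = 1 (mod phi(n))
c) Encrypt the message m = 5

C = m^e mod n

Step 1: n = 5 * 17 = 85.
Step 2: phi(n) = (5-1)(17-1) = 4 * 16 = 64.
Step 3: Find d = 7^(-1) mod 64 = 55.
  Verify: 7 * 55 = 385 = 1 (mod 64).
Step 4: C = 5^7 mod 85 = 10.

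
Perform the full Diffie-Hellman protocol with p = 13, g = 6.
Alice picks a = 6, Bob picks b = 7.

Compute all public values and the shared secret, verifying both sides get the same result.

Step 1: A = g^a mod p = 6^6 mod 13 = 12.
Step 2: B = g^b mod p = 6^7 mod 13 = 7.
Step 3: Alice computes s = B^a mod p = 7^6 mod 13 = 12.
Step 4: Bob computes s = A^b mod p = 12^7 mod 13 = 12.
Both sides agree: shared secret = 12.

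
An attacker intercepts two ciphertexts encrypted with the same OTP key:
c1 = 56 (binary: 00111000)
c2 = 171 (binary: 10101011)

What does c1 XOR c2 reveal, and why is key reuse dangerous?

Step 1: c1 XOR c2 = (m1 XOR k) XOR (m2 XOR k).
Step 2: By XOR associativity/commutativity: = m1 XOR m2 XOR k XOR k = m1 XOR m2.
Step 3: 00111000 XOR 10101011 = 10010011 = 147.
Step 4: The key cancels out! An attacker learns m1 XOR m2 = 147, revealing the relationship between plaintexts.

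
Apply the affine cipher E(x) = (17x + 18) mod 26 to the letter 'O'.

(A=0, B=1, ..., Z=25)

Step 1: Convert 'O' to number: x = 14.
Step 2: E(14) = (17 * 14 + 18) mod 26 = 256 mod 26 = 22.
Step 3: Convert 22 back to letter: W.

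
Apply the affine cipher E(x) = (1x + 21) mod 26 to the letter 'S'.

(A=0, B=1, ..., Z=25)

Step 1: Convert 'S' to number: x = 18.
Step 2: E(18) = (1 * 18 + 21) mod 26 = 39 mod 26 = 13.
Step 3: Convert 13 back to letter: N.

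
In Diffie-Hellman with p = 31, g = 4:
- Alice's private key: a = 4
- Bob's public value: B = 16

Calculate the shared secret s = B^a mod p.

Step 1: s = B^a mod p = 16^4 mod 31.
  16^1 mod 31 = 16
  16^2 mod 31 = (16 * 16) mod 31 = 8
  16^3 mod 31 = (8 * 16) mod 31 = 4
  16^4 mod 31 = (4 * 16) mod 31 = 2
Result: shared secret = 2.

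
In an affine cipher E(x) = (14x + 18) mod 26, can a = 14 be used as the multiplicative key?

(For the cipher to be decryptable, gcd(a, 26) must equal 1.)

Step 1: Compute gcd(14, 26).
Step 2: gcd(14, 26) = 2.
Since gcd = 2 != 1, 14 shares a common factor with 26, so it cannot be used.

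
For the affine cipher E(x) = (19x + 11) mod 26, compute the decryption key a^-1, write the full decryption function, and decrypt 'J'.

Step 1: Find a^-1, the modular inverse of 19 mod 26.
Step 2: We need 19 * a^-1 = 1 (mod 26).
Step 3: 19 * 11 = 209 = 8 * 26 + 1, so a^-1 = 11.
Step 4: D(y) = 11(y - 11) mod 26.
Step 5: Apply to 'J' (y = 9): D(9) = 11 * (9 - 11) mod 26 = 11 * -2 mod 26 = 4 -> 'E'.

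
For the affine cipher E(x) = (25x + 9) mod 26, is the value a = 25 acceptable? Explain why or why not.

Step 1: Compute gcd(25, 26).
Step 2: gcd(25, 26) = 1.
Since gcd = 1, 25 is coprime with 26, so it is a valid key.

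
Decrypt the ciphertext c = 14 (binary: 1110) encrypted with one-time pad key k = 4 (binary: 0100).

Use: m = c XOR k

Step 1: XOR ciphertext with key:
  Ciphertext: 1110
  Key:        0100
  XOR:        1010
Step 2: Plaintext = 1010 = 10 in decimal.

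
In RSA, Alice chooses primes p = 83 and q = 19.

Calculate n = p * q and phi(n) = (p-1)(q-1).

Step 1: n = p * q = 83 * 19 = 1577.
Step 2: phi(n) = (p-1)(q-1) = 82 * 18 = 1476.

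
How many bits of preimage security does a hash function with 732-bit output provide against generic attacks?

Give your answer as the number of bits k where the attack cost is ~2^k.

Step 1: The hash has a 732-bit output.
Step 2: Preimage resistance means: given a digest h(x), it should be infeasible to find any input that hashes to it.
With a 732-bit output there are 2^732 possible digests, so a generic brute-force preimage search costs about 2^732 evaluations.
Step 3: Security level = 732 bits.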